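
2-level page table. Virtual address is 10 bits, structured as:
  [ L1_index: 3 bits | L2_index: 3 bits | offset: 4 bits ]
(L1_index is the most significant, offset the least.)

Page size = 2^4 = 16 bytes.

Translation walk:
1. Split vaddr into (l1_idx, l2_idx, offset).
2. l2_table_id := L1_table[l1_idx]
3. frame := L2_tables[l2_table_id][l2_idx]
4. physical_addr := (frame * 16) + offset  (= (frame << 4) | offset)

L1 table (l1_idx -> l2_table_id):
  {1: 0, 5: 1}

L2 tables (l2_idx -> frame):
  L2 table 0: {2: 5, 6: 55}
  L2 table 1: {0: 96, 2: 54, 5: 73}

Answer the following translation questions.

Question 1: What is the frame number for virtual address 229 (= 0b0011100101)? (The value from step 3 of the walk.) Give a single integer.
Answer: 55

Derivation:
vaddr = 229: l1_idx=1, l2_idx=6
L1[1] = 0; L2[0][6] = 55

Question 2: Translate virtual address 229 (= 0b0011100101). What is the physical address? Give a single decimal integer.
Answer: 885

Derivation:
vaddr = 229 = 0b0011100101
Split: l1_idx=1, l2_idx=6, offset=5
L1[1] = 0
L2[0][6] = 55
paddr = 55 * 16 + 5 = 885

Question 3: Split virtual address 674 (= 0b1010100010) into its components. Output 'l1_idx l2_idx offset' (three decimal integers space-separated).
Answer: 5 2 2

Derivation:
vaddr = 674 = 0b1010100010
  top 3 bits -> l1_idx = 5
  next 3 bits -> l2_idx = 2
  bottom 4 bits -> offset = 2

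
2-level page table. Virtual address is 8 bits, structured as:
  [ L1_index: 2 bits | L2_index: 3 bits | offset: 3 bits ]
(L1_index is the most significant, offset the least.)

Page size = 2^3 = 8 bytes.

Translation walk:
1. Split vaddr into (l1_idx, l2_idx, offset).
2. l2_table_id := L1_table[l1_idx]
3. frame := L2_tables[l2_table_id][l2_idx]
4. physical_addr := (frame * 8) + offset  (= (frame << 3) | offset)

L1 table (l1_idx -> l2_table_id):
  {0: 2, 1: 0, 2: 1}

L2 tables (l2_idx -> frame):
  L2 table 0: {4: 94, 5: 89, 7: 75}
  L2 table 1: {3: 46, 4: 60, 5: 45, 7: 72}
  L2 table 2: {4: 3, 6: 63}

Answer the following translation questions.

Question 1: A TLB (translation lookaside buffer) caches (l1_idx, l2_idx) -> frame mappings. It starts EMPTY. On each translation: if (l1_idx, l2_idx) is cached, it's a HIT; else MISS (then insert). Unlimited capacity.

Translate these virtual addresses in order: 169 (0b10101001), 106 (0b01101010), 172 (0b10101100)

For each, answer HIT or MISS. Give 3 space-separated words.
vaddr=169: (2,5) not in TLB -> MISS, insert
vaddr=106: (1,5) not in TLB -> MISS, insert
vaddr=172: (2,5) in TLB -> HIT

Answer: MISS MISS HIT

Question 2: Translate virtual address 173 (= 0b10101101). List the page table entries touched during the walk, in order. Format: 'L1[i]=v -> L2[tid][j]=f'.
vaddr = 173 = 0b10101101
Split: l1_idx=2, l2_idx=5, offset=5

Answer: L1[2]=1 -> L2[1][5]=45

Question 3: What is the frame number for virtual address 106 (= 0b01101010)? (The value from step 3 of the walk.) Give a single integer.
vaddr = 106: l1_idx=1, l2_idx=5
L1[1] = 0; L2[0][5] = 89

Answer: 89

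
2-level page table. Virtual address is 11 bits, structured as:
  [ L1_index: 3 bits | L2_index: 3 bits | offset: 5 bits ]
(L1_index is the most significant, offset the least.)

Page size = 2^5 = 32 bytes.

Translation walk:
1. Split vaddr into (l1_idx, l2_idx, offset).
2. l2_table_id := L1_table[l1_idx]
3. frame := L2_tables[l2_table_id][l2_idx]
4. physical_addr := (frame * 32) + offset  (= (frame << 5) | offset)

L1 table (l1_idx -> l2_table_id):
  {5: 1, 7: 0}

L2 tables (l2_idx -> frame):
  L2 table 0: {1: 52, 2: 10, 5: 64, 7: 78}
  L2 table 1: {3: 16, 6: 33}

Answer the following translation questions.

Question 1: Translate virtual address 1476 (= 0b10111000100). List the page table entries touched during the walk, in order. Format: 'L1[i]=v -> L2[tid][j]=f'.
Answer: L1[5]=1 -> L2[1][6]=33

Derivation:
vaddr = 1476 = 0b10111000100
Split: l1_idx=5, l2_idx=6, offset=4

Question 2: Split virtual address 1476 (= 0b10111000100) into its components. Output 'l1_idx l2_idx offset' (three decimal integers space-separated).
vaddr = 1476 = 0b10111000100
  top 3 bits -> l1_idx = 5
  next 3 bits -> l2_idx = 6
  bottom 5 bits -> offset = 4

Answer: 5 6 4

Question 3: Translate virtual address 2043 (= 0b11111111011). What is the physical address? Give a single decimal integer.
vaddr = 2043 = 0b11111111011
Split: l1_idx=7, l2_idx=7, offset=27
L1[7] = 0
L2[0][7] = 78
paddr = 78 * 32 + 27 = 2523

Answer: 2523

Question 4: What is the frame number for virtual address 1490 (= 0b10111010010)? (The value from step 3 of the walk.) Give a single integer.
Answer: 33

Derivation:
vaddr = 1490: l1_idx=5, l2_idx=6
L1[5] = 1; L2[1][6] = 33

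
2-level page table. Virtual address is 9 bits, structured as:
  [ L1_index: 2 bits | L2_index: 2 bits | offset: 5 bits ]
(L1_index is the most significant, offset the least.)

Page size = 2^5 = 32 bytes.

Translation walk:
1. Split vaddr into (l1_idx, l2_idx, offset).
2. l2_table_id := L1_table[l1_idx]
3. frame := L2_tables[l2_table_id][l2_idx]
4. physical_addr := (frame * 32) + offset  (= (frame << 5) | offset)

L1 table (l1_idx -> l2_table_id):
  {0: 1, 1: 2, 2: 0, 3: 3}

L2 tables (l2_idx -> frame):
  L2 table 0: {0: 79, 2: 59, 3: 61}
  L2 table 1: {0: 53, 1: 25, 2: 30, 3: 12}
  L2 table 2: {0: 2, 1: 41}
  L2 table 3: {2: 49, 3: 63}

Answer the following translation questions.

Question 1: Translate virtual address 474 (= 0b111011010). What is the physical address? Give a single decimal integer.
Answer: 1594

Derivation:
vaddr = 474 = 0b111011010
Split: l1_idx=3, l2_idx=2, offset=26
L1[3] = 3
L2[3][2] = 49
paddr = 49 * 32 + 26 = 1594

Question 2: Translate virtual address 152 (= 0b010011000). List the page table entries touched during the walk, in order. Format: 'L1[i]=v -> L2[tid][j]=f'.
Answer: L1[1]=2 -> L2[2][0]=2

Derivation:
vaddr = 152 = 0b010011000
Split: l1_idx=1, l2_idx=0, offset=24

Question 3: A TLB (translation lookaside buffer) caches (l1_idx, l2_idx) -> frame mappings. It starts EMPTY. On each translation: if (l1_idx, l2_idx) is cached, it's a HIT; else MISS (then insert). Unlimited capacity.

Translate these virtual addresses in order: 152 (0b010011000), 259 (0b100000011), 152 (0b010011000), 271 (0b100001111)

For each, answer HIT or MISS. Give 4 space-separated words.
vaddr=152: (1,0) not in TLB -> MISS, insert
vaddr=259: (2,0) not in TLB -> MISS, insert
vaddr=152: (1,0) in TLB -> HIT
vaddr=271: (2,0) in TLB -> HIT

Answer: MISS MISS HIT HIT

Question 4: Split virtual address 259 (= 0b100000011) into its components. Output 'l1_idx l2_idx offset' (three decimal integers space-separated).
Answer: 2 0 3

Derivation:
vaddr = 259 = 0b100000011
  top 2 bits -> l1_idx = 2
  next 2 bits -> l2_idx = 0
  bottom 5 bits -> offset = 3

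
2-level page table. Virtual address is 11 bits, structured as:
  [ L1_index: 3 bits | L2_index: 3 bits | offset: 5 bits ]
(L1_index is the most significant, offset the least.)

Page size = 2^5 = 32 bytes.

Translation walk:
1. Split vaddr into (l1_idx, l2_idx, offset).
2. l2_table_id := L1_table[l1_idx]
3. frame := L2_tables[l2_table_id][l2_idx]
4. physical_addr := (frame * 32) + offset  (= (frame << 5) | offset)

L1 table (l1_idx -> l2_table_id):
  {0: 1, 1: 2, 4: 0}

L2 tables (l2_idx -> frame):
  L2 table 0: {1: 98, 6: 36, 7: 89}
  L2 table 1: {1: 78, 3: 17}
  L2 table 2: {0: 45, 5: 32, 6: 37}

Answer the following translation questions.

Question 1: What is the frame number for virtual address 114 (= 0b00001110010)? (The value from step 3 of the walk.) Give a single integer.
vaddr = 114: l1_idx=0, l2_idx=3
L1[0] = 1; L2[1][3] = 17

Answer: 17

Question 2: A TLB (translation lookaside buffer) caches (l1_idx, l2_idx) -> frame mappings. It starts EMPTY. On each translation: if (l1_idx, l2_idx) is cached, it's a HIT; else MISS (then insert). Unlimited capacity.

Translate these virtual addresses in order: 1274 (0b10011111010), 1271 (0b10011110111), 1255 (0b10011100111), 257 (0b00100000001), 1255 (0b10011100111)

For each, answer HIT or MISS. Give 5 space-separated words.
vaddr=1274: (4,7) not in TLB -> MISS, insert
vaddr=1271: (4,7) in TLB -> HIT
vaddr=1255: (4,7) in TLB -> HIT
vaddr=257: (1,0) not in TLB -> MISS, insert
vaddr=1255: (4,7) in TLB -> HIT

Answer: MISS HIT HIT MISS HIT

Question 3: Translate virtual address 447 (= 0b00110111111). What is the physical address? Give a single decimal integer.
vaddr = 447 = 0b00110111111
Split: l1_idx=1, l2_idx=5, offset=31
L1[1] = 2
L2[2][5] = 32
paddr = 32 * 32 + 31 = 1055

Answer: 1055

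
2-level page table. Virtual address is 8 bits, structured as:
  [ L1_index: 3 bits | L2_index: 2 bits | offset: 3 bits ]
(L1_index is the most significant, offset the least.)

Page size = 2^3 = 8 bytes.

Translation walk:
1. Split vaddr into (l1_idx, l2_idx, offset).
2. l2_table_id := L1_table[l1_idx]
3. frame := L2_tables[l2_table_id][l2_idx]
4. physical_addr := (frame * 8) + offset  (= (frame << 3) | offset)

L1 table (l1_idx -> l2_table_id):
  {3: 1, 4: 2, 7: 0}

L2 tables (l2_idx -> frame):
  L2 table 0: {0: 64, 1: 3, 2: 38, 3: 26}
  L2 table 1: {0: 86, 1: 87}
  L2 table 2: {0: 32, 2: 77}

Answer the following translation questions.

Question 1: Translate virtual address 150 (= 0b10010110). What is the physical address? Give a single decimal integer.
vaddr = 150 = 0b10010110
Split: l1_idx=4, l2_idx=2, offset=6
L1[4] = 2
L2[2][2] = 77
paddr = 77 * 8 + 6 = 622

Answer: 622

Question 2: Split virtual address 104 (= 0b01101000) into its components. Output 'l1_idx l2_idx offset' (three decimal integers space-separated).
Answer: 3 1 0

Derivation:
vaddr = 104 = 0b01101000
  top 3 bits -> l1_idx = 3
  next 2 bits -> l2_idx = 1
  bottom 3 bits -> offset = 0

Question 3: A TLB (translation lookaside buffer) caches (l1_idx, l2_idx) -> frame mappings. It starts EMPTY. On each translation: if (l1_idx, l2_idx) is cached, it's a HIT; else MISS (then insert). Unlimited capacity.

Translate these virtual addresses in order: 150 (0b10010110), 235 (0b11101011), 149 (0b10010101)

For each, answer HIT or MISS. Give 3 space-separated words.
Answer: MISS MISS HIT

Derivation:
vaddr=150: (4,2) not in TLB -> MISS, insert
vaddr=235: (7,1) not in TLB -> MISS, insert
vaddr=149: (4,2) in TLB -> HIT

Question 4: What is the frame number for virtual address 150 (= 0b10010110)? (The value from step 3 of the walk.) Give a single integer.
Answer: 77

Derivation:
vaddr = 150: l1_idx=4, l2_idx=2
L1[4] = 2; L2[2][2] = 77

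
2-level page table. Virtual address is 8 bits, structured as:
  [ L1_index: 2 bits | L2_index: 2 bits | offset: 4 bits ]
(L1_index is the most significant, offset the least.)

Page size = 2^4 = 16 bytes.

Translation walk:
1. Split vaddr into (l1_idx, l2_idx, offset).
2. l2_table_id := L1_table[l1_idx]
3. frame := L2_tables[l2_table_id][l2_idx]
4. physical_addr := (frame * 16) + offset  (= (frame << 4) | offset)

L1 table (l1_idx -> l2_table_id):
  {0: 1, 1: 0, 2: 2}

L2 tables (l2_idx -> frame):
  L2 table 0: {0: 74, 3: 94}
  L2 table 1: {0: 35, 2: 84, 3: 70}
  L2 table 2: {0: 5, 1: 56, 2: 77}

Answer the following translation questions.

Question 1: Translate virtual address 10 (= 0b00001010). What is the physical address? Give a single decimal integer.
Answer: 570

Derivation:
vaddr = 10 = 0b00001010
Split: l1_idx=0, l2_idx=0, offset=10
L1[0] = 1
L2[1][0] = 35
paddr = 35 * 16 + 10 = 570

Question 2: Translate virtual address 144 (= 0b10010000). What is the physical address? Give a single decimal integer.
vaddr = 144 = 0b10010000
Split: l1_idx=2, l2_idx=1, offset=0
L1[2] = 2
L2[2][1] = 56
paddr = 56 * 16 + 0 = 896

Answer: 896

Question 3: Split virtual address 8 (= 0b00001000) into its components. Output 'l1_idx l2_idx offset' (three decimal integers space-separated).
vaddr = 8 = 0b00001000
  top 2 bits -> l1_idx = 0
  next 2 bits -> l2_idx = 0
  bottom 4 bits -> offset = 8

Answer: 0 0 8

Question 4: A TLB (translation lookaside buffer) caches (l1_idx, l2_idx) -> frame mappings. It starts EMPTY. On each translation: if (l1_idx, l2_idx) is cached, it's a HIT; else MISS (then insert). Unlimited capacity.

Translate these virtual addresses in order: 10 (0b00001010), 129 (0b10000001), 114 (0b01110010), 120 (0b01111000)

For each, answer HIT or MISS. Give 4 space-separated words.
Answer: MISS MISS MISS HIT

Derivation:
vaddr=10: (0,0) not in TLB -> MISS, insert
vaddr=129: (2,0) not in TLB -> MISS, insert
vaddr=114: (1,3) not in TLB -> MISS, insert
vaddr=120: (1,3) in TLB -> HIT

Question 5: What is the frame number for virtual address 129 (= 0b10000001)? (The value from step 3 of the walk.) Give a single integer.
Answer: 5

Derivation:
vaddr = 129: l1_idx=2, l2_idx=0
L1[2] = 2; L2[2][0] = 5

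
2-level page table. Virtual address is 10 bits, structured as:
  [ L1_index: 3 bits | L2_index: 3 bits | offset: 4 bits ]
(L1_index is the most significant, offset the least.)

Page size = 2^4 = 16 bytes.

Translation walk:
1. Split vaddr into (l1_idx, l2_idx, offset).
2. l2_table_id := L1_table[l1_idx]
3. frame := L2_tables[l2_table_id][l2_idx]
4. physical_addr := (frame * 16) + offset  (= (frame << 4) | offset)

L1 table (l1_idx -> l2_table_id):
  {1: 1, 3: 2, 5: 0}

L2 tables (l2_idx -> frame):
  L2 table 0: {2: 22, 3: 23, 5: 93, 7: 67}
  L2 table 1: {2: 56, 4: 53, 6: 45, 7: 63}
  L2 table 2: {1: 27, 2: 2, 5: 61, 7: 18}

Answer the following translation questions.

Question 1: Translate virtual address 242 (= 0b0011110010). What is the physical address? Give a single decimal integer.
vaddr = 242 = 0b0011110010
Split: l1_idx=1, l2_idx=7, offset=2
L1[1] = 1
L2[1][7] = 63
paddr = 63 * 16 + 2 = 1010

Answer: 1010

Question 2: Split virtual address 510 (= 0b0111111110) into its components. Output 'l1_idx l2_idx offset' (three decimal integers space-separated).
Answer: 3 7 14

Derivation:
vaddr = 510 = 0b0111111110
  top 3 bits -> l1_idx = 3
  next 3 bits -> l2_idx = 7
  bottom 4 bits -> offset = 14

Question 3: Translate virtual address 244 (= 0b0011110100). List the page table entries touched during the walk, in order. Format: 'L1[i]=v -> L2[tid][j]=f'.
Answer: L1[1]=1 -> L2[1][7]=63

Derivation:
vaddr = 244 = 0b0011110100
Split: l1_idx=1, l2_idx=7, offset=4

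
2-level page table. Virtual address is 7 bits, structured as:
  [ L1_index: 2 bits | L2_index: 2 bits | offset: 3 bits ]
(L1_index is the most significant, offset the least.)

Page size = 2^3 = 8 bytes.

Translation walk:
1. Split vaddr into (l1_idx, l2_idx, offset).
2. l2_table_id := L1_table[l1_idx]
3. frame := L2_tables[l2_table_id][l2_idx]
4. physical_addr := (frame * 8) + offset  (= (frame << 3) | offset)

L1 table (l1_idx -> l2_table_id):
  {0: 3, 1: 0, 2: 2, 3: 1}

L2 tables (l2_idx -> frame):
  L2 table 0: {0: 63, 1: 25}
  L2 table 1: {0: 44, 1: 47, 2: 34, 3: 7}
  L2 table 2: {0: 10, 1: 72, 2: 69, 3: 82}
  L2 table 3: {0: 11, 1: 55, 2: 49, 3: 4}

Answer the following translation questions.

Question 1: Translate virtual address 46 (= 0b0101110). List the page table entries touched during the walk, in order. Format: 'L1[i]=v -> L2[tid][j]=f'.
Answer: L1[1]=0 -> L2[0][1]=25

Derivation:
vaddr = 46 = 0b0101110
Split: l1_idx=1, l2_idx=1, offset=6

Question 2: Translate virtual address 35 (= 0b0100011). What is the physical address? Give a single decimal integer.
vaddr = 35 = 0b0100011
Split: l1_idx=1, l2_idx=0, offset=3
L1[1] = 0
L2[0][0] = 63
paddr = 63 * 8 + 3 = 507

Answer: 507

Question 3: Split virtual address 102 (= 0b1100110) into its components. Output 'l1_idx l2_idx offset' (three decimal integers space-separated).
vaddr = 102 = 0b1100110
  top 2 bits -> l1_idx = 3
  next 2 bits -> l2_idx = 0
  bottom 3 bits -> offset = 6

Answer: 3 0 6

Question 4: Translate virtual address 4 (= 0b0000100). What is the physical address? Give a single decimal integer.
Answer: 92

Derivation:
vaddr = 4 = 0b0000100
Split: l1_idx=0, l2_idx=0, offset=4
L1[0] = 3
L2[3][0] = 11
paddr = 11 * 8 + 4 = 92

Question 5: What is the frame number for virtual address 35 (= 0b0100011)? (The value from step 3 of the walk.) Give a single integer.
Answer: 63

Derivation:
vaddr = 35: l1_idx=1, l2_idx=0
L1[1] = 0; L2[0][0] = 63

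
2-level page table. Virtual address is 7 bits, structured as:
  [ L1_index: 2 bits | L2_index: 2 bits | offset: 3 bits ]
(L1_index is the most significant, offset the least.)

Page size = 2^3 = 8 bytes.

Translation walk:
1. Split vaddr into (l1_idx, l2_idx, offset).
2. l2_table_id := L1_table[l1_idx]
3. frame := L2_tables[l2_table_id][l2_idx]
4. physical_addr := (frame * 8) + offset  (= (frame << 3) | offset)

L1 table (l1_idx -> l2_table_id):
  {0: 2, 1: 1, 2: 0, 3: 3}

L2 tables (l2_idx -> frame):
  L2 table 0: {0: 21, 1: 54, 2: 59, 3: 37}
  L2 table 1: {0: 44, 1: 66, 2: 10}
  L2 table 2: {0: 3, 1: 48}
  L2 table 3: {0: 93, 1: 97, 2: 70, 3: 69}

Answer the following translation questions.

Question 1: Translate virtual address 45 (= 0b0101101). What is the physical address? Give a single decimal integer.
Answer: 533

Derivation:
vaddr = 45 = 0b0101101
Split: l1_idx=1, l2_idx=1, offset=5
L1[1] = 1
L2[1][1] = 66
paddr = 66 * 8 + 5 = 533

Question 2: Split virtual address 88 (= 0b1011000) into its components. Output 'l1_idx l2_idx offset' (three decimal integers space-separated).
vaddr = 88 = 0b1011000
  top 2 bits -> l1_idx = 2
  next 2 bits -> l2_idx = 3
  bottom 3 bits -> offset = 0

Answer: 2 3 0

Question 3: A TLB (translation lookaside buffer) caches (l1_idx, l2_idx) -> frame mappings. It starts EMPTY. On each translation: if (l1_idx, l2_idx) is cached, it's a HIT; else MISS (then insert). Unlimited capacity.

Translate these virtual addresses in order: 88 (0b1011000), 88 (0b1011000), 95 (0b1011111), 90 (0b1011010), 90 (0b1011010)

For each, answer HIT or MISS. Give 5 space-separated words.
vaddr=88: (2,3) not in TLB -> MISS, insert
vaddr=88: (2,3) in TLB -> HIT
vaddr=95: (2,3) in TLB -> HIT
vaddr=90: (2,3) in TLB -> HIT
vaddr=90: (2,3) in TLB -> HIT

Answer: MISS HIT HIT HIT HIT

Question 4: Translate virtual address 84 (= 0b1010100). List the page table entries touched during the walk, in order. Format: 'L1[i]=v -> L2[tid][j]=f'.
Answer: L1[2]=0 -> L2[0][2]=59

Derivation:
vaddr = 84 = 0b1010100
Split: l1_idx=2, l2_idx=2, offset=4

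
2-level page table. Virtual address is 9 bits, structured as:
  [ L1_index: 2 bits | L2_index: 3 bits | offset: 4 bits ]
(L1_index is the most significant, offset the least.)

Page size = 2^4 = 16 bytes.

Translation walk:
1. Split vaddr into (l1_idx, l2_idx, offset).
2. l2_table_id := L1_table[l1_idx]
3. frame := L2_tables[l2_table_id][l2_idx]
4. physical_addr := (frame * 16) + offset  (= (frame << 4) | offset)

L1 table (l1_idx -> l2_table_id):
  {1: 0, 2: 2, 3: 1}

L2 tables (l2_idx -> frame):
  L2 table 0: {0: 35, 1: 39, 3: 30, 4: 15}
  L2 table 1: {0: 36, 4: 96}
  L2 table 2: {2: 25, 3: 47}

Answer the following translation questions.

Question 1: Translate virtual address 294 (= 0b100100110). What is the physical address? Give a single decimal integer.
Answer: 406

Derivation:
vaddr = 294 = 0b100100110
Split: l1_idx=2, l2_idx=2, offset=6
L1[2] = 2
L2[2][2] = 25
paddr = 25 * 16 + 6 = 406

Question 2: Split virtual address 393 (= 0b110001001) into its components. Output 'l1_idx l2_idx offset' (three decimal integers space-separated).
vaddr = 393 = 0b110001001
  top 2 bits -> l1_idx = 3
  next 3 bits -> l2_idx = 0
  bottom 4 bits -> offset = 9

Answer: 3 0 9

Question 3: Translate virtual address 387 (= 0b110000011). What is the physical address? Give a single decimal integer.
Answer: 579

Derivation:
vaddr = 387 = 0b110000011
Split: l1_idx=3, l2_idx=0, offset=3
L1[3] = 1
L2[1][0] = 36
paddr = 36 * 16 + 3 = 579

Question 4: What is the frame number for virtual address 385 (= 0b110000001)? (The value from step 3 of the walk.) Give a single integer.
Answer: 36

Derivation:
vaddr = 385: l1_idx=3, l2_idx=0
L1[3] = 1; L2[1][0] = 36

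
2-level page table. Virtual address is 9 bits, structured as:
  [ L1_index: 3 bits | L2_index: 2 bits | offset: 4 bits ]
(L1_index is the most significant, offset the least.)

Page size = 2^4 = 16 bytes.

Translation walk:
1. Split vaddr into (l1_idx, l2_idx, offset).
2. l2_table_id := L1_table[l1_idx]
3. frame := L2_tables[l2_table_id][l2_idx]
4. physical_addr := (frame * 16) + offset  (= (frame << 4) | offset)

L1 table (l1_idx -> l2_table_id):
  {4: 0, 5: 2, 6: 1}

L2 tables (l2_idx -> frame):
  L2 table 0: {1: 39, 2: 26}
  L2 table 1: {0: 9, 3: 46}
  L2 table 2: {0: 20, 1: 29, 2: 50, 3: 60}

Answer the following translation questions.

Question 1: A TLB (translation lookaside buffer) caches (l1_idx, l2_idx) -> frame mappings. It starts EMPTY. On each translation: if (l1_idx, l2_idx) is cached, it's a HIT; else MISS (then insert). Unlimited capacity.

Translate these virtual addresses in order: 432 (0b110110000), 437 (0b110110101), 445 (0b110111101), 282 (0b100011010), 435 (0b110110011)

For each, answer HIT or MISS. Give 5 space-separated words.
vaddr=432: (6,3) not in TLB -> MISS, insert
vaddr=437: (6,3) in TLB -> HIT
vaddr=445: (6,3) in TLB -> HIT
vaddr=282: (4,1) not in TLB -> MISS, insert
vaddr=435: (6,3) in TLB -> HIT

Answer: MISS HIT HIT MISS HIT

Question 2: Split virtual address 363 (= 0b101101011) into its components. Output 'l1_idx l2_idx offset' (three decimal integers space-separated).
Answer: 5 2 11

Derivation:
vaddr = 363 = 0b101101011
  top 3 bits -> l1_idx = 5
  next 2 bits -> l2_idx = 2
  bottom 4 bits -> offset = 11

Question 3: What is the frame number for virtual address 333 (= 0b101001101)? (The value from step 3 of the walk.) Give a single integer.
Answer: 20

Derivation:
vaddr = 333: l1_idx=5, l2_idx=0
L1[5] = 2; L2[2][0] = 20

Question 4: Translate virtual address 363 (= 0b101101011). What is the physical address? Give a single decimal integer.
vaddr = 363 = 0b101101011
Split: l1_idx=5, l2_idx=2, offset=11
L1[5] = 2
L2[2][2] = 50
paddr = 50 * 16 + 11 = 811

Answer: 811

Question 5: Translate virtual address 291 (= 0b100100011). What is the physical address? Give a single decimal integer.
Answer: 419

Derivation:
vaddr = 291 = 0b100100011
Split: l1_idx=4, l2_idx=2, offset=3
L1[4] = 0
L2[0][2] = 26
paddr = 26 * 16 + 3 = 419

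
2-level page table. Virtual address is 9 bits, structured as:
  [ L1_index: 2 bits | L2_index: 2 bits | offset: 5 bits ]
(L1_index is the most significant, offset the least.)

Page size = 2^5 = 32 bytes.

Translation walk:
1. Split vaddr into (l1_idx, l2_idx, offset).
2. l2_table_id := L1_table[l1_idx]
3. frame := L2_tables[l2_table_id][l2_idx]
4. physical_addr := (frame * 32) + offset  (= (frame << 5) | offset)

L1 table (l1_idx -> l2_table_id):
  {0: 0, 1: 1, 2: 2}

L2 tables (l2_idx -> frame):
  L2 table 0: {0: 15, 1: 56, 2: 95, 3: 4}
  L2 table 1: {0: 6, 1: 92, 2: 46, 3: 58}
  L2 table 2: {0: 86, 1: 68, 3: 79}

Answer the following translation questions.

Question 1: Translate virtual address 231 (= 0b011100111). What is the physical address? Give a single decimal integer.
Answer: 1863

Derivation:
vaddr = 231 = 0b011100111
Split: l1_idx=1, l2_idx=3, offset=7
L1[1] = 1
L2[1][3] = 58
paddr = 58 * 32 + 7 = 1863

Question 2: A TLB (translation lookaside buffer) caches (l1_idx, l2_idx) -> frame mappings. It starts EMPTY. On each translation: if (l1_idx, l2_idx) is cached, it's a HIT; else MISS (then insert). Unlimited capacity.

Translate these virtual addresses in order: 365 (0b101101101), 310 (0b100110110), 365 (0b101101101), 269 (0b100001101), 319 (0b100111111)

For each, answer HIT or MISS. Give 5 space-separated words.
vaddr=365: (2,3) not in TLB -> MISS, insert
vaddr=310: (2,1) not in TLB -> MISS, insert
vaddr=365: (2,3) in TLB -> HIT
vaddr=269: (2,0) not in TLB -> MISS, insert
vaddr=319: (2,1) in TLB -> HIT

Answer: MISS MISS HIT MISS HIT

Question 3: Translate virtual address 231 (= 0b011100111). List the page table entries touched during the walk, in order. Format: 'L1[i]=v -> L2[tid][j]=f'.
vaddr = 231 = 0b011100111
Split: l1_idx=1, l2_idx=3, offset=7

Answer: L1[1]=1 -> L2[1][3]=58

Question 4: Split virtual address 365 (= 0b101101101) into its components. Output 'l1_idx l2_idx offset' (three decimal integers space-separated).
vaddr = 365 = 0b101101101
  top 2 bits -> l1_idx = 2
  next 2 bits -> l2_idx = 3
  bottom 5 bits -> offset = 13

Answer: 2 3 13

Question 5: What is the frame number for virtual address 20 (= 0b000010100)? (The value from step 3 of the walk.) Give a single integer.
Answer: 15

Derivation:
vaddr = 20: l1_idx=0, l2_idx=0
L1[0] = 0; L2[0][0] = 15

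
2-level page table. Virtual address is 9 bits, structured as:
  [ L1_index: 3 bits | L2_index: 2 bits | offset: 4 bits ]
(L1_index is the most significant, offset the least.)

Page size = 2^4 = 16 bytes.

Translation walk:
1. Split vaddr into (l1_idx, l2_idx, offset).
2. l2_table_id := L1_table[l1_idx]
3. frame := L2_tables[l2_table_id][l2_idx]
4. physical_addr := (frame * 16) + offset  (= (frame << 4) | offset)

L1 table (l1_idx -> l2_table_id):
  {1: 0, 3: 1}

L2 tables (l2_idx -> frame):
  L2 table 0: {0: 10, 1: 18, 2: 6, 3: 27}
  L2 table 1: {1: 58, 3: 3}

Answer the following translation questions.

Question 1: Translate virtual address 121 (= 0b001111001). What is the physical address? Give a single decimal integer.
Answer: 441

Derivation:
vaddr = 121 = 0b001111001
Split: l1_idx=1, l2_idx=3, offset=9
L1[1] = 0
L2[0][3] = 27
paddr = 27 * 16 + 9 = 441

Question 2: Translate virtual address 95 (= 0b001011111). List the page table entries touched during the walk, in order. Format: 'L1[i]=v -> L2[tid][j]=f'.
vaddr = 95 = 0b001011111
Split: l1_idx=1, l2_idx=1, offset=15

Answer: L1[1]=0 -> L2[0][1]=18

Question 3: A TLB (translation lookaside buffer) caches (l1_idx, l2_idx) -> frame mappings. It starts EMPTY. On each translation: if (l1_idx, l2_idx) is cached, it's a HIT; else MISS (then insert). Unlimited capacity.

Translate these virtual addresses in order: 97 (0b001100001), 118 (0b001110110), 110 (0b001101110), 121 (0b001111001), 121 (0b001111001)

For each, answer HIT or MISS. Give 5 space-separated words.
vaddr=97: (1,2) not in TLB -> MISS, insert
vaddr=118: (1,3) not in TLB -> MISS, insert
vaddr=110: (1,2) in TLB -> HIT
vaddr=121: (1,3) in TLB -> HIT
vaddr=121: (1,3) in TLB -> HIT

Answer: MISS MISS HIT HIT HIT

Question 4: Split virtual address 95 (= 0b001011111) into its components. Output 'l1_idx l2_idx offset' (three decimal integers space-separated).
vaddr = 95 = 0b001011111
  top 3 bits -> l1_idx = 1
  next 2 bits -> l2_idx = 1
  bottom 4 bits -> offset = 15

Answer: 1 1 15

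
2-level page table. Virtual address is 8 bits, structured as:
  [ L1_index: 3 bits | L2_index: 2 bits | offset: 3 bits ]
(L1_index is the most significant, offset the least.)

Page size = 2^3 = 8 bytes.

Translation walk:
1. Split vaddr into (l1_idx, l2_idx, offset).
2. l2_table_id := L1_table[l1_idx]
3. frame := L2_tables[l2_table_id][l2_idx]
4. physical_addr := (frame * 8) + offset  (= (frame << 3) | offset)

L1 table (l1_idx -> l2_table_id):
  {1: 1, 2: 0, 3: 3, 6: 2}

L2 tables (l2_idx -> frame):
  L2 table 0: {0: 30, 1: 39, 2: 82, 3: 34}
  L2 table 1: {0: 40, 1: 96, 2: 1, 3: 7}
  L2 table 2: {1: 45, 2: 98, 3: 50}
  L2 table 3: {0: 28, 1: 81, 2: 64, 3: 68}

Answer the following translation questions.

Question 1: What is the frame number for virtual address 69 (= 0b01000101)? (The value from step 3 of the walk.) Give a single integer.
Answer: 30

Derivation:
vaddr = 69: l1_idx=2, l2_idx=0
L1[2] = 0; L2[0][0] = 30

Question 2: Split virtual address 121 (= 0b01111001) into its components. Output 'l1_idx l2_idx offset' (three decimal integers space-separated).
vaddr = 121 = 0b01111001
  top 3 bits -> l1_idx = 3
  next 2 bits -> l2_idx = 3
  bottom 3 bits -> offset = 1

Answer: 3 3 1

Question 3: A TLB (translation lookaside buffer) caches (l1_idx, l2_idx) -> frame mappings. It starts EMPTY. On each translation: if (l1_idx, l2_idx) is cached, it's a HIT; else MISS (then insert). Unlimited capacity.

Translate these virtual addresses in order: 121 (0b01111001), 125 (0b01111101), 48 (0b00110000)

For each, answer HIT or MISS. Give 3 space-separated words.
vaddr=121: (3,3) not in TLB -> MISS, insert
vaddr=125: (3,3) in TLB -> HIT
vaddr=48: (1,2) not in TLB -> MISS, insert

Answer: MISS HIT MISS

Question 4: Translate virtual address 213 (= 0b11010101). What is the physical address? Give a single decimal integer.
Answer: 789

Derivation:
vaddr = 213 = 0b11010101
Split: l1_idx=6, l2_idx=2, offset=5
L1[6] = 2
L2[2][2] = 98
paddr = 98 * 8 + 5 = 789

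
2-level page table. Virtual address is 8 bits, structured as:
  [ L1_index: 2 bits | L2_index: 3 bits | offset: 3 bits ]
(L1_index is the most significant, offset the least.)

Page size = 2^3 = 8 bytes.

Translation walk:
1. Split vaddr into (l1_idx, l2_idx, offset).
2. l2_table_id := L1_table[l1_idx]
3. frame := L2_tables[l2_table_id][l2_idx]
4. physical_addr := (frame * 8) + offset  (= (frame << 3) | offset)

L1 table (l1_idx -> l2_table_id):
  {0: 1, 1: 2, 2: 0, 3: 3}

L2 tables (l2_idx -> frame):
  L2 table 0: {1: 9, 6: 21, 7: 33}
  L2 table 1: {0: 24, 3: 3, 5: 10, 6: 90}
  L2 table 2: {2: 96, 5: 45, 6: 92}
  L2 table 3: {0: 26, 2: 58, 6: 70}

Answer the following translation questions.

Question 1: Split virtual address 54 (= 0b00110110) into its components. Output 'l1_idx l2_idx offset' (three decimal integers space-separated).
vaddr = 54 = 0b00110110
  top 2 bits -> l1_idx = 0
  next 3 bits -> l2_idx = 6
  bottom 3 bits -> offset = 6

Answer: 0 6 6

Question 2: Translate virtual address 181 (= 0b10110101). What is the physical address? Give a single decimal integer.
Answer: 173

Derivation:
vaddr = 181 = 0b10110101
Split: l1_idx=2, l2_idx=6, offset=5
L1[2] = 0
L2[0][6] = 21
paddr = 21 * 8 + 5 = 173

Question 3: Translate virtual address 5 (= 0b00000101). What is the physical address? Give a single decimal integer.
Answer: 197

Derivation:
vaddr = 5 = 0b00000101
Split: l1_idx=0, l2_idx=0, offset=5
L1[0] = 1
L2[1][0] = 24
paddr = 24 * 8 + 5 = 197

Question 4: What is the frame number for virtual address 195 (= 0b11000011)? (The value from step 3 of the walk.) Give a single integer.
vaddr = 195: l1_idx=3, l2_idx=0
L1[3] = 3; L2[3][0] = 26

Answer: 26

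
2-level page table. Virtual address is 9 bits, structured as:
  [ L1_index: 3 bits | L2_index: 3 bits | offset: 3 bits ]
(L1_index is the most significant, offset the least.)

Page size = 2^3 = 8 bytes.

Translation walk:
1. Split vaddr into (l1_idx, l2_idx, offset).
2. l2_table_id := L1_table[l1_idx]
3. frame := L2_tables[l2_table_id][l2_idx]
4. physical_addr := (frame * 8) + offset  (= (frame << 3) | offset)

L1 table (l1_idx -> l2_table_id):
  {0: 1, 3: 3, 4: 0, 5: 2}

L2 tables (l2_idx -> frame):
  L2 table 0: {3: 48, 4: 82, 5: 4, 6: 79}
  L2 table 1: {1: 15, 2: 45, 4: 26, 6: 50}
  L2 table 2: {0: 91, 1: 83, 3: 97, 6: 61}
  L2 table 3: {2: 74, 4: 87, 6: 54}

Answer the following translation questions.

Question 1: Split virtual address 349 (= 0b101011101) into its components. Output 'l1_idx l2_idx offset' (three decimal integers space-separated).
Answer: 5 3 5

Derivation:
vaddr = 349 = 0b101011101
  top 3 bits -> l1_idx = 5
  next 3 bits -> l2_idx = 3
  bottom 3 bits -> offset = 5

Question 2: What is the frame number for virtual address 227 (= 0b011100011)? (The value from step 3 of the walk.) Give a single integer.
vaddr = 227: l1_idx=3, l2_idx=4
L1[3] = 3; L2[3][4] = 87

Answer: 87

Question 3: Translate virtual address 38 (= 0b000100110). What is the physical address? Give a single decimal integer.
Answer: 214

Derivation:
vaddr = 38 = 0b000100110
Split: l1_idx=0, l2_idx=4, offset=6
L1[0] = 1
L2[1][4] = 26
paddr = 26 * 8 + 6 = 214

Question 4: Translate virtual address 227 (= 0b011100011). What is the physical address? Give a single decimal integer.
Answer: 699

Derivation:
vaddr = 227 = 0b011100011
Split: l1_idx=3, l2_idx=4, offset=3
L1[3] = 3
L2[3][4] = 87
paddr = 87 * 8 + 3 = 699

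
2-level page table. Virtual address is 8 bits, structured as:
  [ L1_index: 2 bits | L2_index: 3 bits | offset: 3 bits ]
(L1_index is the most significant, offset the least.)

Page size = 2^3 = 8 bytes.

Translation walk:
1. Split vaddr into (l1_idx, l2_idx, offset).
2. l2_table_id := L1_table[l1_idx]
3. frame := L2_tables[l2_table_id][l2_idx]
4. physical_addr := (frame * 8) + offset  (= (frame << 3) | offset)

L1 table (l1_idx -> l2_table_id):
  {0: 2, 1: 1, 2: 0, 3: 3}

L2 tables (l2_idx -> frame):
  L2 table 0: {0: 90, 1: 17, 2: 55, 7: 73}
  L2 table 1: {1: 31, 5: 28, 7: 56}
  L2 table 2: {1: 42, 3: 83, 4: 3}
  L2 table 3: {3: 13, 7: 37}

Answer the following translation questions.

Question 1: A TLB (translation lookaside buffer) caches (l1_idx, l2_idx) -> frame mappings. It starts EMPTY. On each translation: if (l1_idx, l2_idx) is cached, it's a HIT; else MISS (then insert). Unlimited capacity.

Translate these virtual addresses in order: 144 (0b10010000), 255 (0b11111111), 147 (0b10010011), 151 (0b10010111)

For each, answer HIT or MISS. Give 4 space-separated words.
vaddr=144: (2,2) not in TLB -> MISS, insert
vaddr=255: (3,7) not in TLB -> MISS, insert
vaddr=147: (2,2) in TLB -> HIT
vaddr=151: (2,2) in TLB -> HIT

Answer: MISS MISS HIT HIT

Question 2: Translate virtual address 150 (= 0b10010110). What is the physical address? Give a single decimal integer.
vaddr = 150 = 0b10010110
Split: l1_idx=2, l2_idx=2, offset=6
L1[2] = 0
L2[0][2] = 55
paddr = 55 * 8 + 6 = 446

Answer: 446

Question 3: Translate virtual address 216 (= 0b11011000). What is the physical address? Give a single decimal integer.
vaddr = 216 = 0b11011000
Split: l1_idx=3, l2_idx=3, offset=0
L1[3] = 3
L2[3][3] = 13
paddr = 13 * 8 + 0 = 104

Answer: 104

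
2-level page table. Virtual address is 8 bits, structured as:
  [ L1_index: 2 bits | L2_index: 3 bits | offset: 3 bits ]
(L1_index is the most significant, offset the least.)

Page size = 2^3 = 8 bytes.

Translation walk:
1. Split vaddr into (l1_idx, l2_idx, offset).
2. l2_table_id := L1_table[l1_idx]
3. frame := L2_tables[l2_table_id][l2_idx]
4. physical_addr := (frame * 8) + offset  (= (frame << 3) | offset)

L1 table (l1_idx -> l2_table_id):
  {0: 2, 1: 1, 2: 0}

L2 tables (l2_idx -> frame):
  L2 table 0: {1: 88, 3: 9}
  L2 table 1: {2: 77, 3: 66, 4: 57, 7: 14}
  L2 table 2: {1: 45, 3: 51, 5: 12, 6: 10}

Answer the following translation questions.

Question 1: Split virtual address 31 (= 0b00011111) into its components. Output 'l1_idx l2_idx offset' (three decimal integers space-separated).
vaddr = 31 = 0b00011111
  top 2 bits -> l1_idx = 0
  next 3 bits -> l2_idx = 3
  bottom 3 bits -> offset = 7

Answer: 0 3 7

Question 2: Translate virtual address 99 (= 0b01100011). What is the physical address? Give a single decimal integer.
Answer: 459

Derivation:
vaddr = 99 = 0b01100011
Split: l1_idx=1, l2_idx=4, offset=3
L1[1] = 1
L2[1][4] = 57
paddr = 57 * 8 + 3 = 459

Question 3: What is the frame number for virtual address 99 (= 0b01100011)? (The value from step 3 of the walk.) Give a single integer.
vaddr = 99: l1_idx=1, l2_idx=4
L1[1] = 1; L2[1][4] = 57

Answer: 57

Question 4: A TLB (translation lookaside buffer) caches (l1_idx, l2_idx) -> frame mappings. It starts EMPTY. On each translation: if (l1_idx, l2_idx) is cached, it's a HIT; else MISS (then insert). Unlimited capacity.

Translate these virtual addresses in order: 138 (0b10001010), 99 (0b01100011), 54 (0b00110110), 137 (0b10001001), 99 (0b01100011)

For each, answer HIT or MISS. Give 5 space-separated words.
vaddr=138: (2,1) not in TLB -> MISS, insert
vaddr=99: (1,4) not in TLB -> MISS, insert
vaddr=54: (0,6) not in TLB -> MISS, insert
vaddr=137: (2,1) in TLB -> HIT
vaddr=99: (1,4) in TLB -> HIT

Answer: MISS MISS MISS HIT HIT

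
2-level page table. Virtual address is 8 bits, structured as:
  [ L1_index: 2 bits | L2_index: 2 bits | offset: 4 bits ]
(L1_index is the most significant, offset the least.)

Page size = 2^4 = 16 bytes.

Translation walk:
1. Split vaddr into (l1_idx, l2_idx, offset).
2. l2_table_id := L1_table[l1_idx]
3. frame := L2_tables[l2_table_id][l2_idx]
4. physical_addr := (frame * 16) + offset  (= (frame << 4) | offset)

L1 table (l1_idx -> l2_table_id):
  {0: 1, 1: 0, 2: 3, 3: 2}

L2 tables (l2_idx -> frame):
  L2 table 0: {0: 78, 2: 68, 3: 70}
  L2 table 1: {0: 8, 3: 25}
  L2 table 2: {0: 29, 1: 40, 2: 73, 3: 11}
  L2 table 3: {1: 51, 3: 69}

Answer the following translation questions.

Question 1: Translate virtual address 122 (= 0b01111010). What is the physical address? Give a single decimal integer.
Answer: 1130

Derivation:
vaddr = 122 = 0b01111010
Split: l1_idx=1, l2_idx=3, offset=10
L1[1] = 0
L2[0][3] = 70
paddr = 70 * 16 + 10 = 1130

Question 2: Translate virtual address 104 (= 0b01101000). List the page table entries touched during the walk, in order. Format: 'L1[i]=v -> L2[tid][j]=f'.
vaddr = 104 = 0b01101000
Split: l1_idx=1, l2_idx=2, offset=8

Answer: L1[1]=0 -> L2[0][2]=68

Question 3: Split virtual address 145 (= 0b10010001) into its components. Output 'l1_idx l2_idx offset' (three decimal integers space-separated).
Answer: 2 1 1

Derivation:
vaddr = 145 = 0b10010001
  top 2 bits -> l1_idx = 2
  next 2 bits -> l2_idx = 1
  bottom 4 bits -> offset = 1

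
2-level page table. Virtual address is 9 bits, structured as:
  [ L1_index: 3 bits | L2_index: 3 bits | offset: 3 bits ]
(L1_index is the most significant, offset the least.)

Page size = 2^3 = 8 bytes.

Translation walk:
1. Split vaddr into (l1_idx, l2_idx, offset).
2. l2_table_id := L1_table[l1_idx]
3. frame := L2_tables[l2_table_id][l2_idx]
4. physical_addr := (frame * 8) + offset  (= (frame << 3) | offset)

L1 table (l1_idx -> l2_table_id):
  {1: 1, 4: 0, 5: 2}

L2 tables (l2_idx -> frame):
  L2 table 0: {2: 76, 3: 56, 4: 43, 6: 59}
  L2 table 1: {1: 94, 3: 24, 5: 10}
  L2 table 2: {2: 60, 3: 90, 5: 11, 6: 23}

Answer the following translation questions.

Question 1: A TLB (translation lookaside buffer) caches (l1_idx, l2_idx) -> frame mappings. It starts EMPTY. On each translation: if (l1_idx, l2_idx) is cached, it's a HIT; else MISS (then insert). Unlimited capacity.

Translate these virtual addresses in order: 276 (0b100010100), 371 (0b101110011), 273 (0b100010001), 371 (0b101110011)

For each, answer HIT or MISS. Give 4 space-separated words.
Answer: MISS MISS HIT HIT

Derivation:
vaddr=276: (4,2) not in TLB -> MISS, insert
vaddr=371: (5,6) not in TLB -> MISS, insert
vaddr=273: (4,2) in TLB -> HIT
vaddr=371: (5,6) in TLB -> HIT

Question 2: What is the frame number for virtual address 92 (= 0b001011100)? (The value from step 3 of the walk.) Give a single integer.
vaddr = 92: l1_idx=1, l2_idx=3
L1[1] = 1; L2[1][3] = 24

Answer: 24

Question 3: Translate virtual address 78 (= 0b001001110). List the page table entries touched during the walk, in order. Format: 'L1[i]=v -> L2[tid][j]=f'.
vaddr = 78 = 0b001001110
Split: l1_idx=1, l2_idx=1, offset=6

Answer: L1[1]=1 -> L2[1][1]=94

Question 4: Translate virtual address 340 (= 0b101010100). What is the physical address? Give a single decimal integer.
Answer: 484

Derivation:
vaddr = 340 = 0b101010100
Split: l1_idx=5, l2_idx=2, offset=4
L1[5] = 2
L2[2][2] = 60
paddr = 60 * 8 + 4 = 484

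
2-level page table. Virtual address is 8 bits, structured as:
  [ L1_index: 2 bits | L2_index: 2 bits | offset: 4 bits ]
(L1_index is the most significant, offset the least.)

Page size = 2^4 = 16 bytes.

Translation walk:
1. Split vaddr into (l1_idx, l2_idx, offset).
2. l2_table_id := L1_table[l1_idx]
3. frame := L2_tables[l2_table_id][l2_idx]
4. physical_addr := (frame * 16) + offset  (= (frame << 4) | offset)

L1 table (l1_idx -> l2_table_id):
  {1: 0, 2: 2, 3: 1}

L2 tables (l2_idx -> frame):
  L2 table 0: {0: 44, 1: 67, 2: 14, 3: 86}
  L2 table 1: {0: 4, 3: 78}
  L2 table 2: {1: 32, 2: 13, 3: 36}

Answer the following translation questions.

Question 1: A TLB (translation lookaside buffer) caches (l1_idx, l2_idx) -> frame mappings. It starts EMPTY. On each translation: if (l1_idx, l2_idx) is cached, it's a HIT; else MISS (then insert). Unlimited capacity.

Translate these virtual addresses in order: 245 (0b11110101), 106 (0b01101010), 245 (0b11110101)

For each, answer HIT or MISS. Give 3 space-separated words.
vaddr=245: (3,3) not in TLB -> MISS, insert
vaddr=106: (1,2) not in TLB -> MISS, insert
vaddr=245: (3,3) in TLB -> HIT

Answer: MISS MISS HIT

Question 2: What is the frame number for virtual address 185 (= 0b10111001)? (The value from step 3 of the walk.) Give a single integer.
Answer: 36

Derivation:
vaddr = 185: l1_idx=2, l2_idx=3
L1[2] = 2; L2[2][3] = 36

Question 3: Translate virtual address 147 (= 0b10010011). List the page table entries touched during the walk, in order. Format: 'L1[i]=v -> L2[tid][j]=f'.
Answer: L1[2]=2 -> L2[2][1]=32

Derivation:
vaddr = 147 = 0b10010011
Split: l1_idx=2, l2_idx=1, offset=3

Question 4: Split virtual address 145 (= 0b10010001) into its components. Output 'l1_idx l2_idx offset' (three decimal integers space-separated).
Answer: 2 1 1

Derivation:
vaddr = 145 = 0b10010001
  top 2 bits -> l1_idx = 2
  next 2 bits -> l2_idx = 1
  bottom 4 bits -> offset = 1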